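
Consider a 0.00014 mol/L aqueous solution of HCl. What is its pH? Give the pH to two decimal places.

pH = 3.85

HCl is a strong acid and dissociates completely, so [H+] = 0.00014 M.
pH = -log(0.00014) = 3.85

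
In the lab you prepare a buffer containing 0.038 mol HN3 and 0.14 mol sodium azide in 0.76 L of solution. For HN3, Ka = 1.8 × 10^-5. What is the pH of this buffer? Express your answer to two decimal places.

pKa = −log(1.8 × 10^-5) = 4.745
pH = pKa + log([A⁻]/[HA]) = 4.745 + log(0.14/0.038)
pH = 4.745 + (+0.566) = 5.31

pH = 5.31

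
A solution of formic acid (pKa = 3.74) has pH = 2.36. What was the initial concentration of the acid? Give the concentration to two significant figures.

C₀ = 1.1 × 10^-1 M

[H+] = 10^(-2.36) = 4.37 × 10^-3 M = x
Ka = 10^(−3.74) = 1.82 × 10^-4
Ka = x²/(C₀ − x) ⇒ C₀ = x + x²/Ka
C₀ = 4.37 × 10^-3 + (4.37 × 10^-3)²/(1.82 × 10^-4) = 1.09 × 10^-1 M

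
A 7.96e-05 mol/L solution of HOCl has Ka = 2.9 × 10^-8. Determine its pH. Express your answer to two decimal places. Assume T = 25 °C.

HOCl ⇌ OCl- + H+
Let x = [H+] at equilibrium. Ka = x²/(7.96e-05 − x).
Since Ka ≪ C₀, x ≈ √(Ka·C₀) = 1.52 × 10^-6 M.
pH = −log[H+] = −log(1.52 × 10^-6) = 5.82

pH = 5.82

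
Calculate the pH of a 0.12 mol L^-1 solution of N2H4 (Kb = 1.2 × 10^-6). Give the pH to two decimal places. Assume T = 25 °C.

pH = 10.58

N2H4 + H2O ⇌ N2H5+ + OH-
Kb = [OH-]²/(0.12 − [OH-]) = 1.2 × 10^-6
Neglecting [OH-] in the denominator: [OH-] = √(1.2 × 10^-6 × 0.12) = 3.79 × 10^-4 M
Check: 0.32% ionized — well under 5%, approximation valid.
pOH = −log(3.79 × 10^-4) = 3.42; pH = 14.00 − 3.42 = 10.58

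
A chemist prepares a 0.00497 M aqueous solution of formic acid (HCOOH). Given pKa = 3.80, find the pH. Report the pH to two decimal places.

pH = 3.09

HCOOH ⇌ HCOO- + H+
Ka = 10^(−3.80) = 1.58 × 10^-4
From the ICE table, Ka = [H+]²/(0.00497 − [H+]) = 1.58 × 10^-4.
The 5% rule fails; solving [H+]² + Ka·[H+] − Ka·C₀ = 0 exactly:
[H+] = [−0.000158 + √(0.000158² + 3.14e-06)]/2 = 8.11 × 10^-4 M
pH = −log(8.11 × 10^-4) = 3.09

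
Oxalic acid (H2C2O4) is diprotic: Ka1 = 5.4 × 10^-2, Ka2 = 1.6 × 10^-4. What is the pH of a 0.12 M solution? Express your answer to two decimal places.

Since Ka1 ≫ Ka2, the first ionization dominates [H+].
Ka1 = x²/(0.12 − x) = 5.4 × 10^-2
Solving the quadratic: x = (−Ka1 + √(Ka1² + 4·Ka1·C₀))/2 = 5.79 × 10^-2 M
pH = −log(5.79 × 10^-2) = 1.24

pH = 1.24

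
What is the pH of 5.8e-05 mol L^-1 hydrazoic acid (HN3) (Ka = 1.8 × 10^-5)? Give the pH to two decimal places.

pH = 4.61

HN3 ⇌ N3- + H+
Ka = x²/(5.8e-05 − x) = 1.8 × 10^-5
The 5% rule fails; solving x² + Ka·x − Ka·C₀ = 0 exactly:
x = (−Ka + √(Ka² + 4·Ka·C₀))/2 = 2.45 × 10^-5 M
pH = −log[H+] = −log(2.45 × 10^-5) = 4.61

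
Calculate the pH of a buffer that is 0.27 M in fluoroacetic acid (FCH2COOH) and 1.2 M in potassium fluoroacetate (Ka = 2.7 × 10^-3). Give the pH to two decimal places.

pKa = −log(2.7 × 10^-3) = 2.569
Using pH = pKa + log([base]/[acid]) with [base]/[acid] = 1.2/0.27:
pH = 2.569 + (+0.648) = 3.22

pH = 3.22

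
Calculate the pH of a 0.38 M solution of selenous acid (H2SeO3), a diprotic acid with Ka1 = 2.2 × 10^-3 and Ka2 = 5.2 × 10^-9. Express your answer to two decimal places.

pH = 1.56

Ka1 ≫ Ka2, so treat the first dissociation as the only significant source of H+.
Ka1 = x²/(0.38 − x) = 2.2 × 10^-3
Solving the quadratic: x = (−Ka1 + √(Ka1² + 4·Ka1·C₀))/2 = 2.78 × 10^-2 M
pH = −log(2.78 × 10^-2) = 1.56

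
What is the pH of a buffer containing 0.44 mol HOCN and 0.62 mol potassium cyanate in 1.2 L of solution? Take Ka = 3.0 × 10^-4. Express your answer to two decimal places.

pH = 3.67

pKa = −log(3.0 × 10^-4) = 3.523
pH = pKa + log([A⁻]/[HA]) = 3.523 + log(0.62/0.44)
pH = 3.523 + (+0.149) = 3.67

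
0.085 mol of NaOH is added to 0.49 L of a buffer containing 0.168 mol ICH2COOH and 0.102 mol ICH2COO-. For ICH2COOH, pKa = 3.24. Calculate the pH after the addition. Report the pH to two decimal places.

OH- converts ICH2COOH to ICH2COO-: ICH2COOH → 0.083 mol, ICH2COO- → 0.187 mol.
Henderson–Hasselbalch with mole ratio 0.187/0.083: pH = 3.24 + (+0.353)

pH = 3.59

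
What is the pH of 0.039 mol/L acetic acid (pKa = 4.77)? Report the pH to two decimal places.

CH3COOH ⇌ CH3COO- + H+
Ka = 10^(−4.77) = 1.70 × 10^-5
From the ICE table, Ka = x²/(0.039 − x) = 1.70 × 10^-5.
Since Ka ≪ C₀, x ≈ √(Ka·C₀) = 8.14 × 10^-4 M.
(x/C₀ = 2.1% < 5%, so the approximation holds.)
pH = −log(8.14 × 10^-4) = 3.09

pH = 3.09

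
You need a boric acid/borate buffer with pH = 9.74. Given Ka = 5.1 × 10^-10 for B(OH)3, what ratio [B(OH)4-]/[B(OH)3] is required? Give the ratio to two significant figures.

pKa = -log(5.1 × 10^-10) = 9.292
pH = pKa + log(r) ⇒ log(r) = 9.74 − 9.292 = +0.448
r = [B(OH)4-]/[B(OH)3] = 10^(+0.448) = 2.81

ratio = 2.8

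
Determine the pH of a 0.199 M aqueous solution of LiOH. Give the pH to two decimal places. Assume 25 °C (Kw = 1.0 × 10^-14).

pH = 13.30

LiOH is a strong base; [OH-] = 0.199 M.
pOH = -log(0.199) = 0.70
pH = 14.00 - 0.70 = 13.30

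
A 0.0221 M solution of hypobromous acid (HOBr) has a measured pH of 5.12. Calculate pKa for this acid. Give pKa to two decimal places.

pKa = 8.58

[H+] = 10^(-5.12) = 7.59 × 10^-6 M
At equilibrium [HA] = 0.0221 − 7.59 × 10^-6 = 2.21 × 10^-2 M
Ka = [H+][A-]/[HA] = (7.59 × 10^-6)² / 2.21 × 10^-2 = 2.61 × 10^-9
pKa = -log(2.61 × 10^-9) = 8.58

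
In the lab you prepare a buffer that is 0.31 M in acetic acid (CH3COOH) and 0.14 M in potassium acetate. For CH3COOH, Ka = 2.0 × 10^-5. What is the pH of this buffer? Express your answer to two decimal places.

pKa = −log(2.0 × 10^-5) = 4.699
Henderson–Hasselbalch: pH = pKa + log([CH3COO-]/[CH3COOH]) = 4.699 + log(0.14/0.31)
pH = 4.699 + (-0.345) = 4.35

pH = 4.35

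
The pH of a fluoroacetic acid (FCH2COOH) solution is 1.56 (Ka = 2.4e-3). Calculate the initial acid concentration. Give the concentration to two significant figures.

[H+] = 10^(-1.56) = 2.75 × 10^-2 M = x
Ka = x²/(C₀ − x) ⇒ C₀ = x + x²/Ka
C₀ = 2.75 × 10^-2 + (2.75 × 10^-2)²/(2.4 × 10^-3) = 3.43 × 10^-1 M

C₀ = 3.4 × 10^-1 M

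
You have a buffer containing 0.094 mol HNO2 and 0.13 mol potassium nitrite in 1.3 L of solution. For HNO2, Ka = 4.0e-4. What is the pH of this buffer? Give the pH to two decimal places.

pKa = −log(4.0 × 10^-4) = 3.398
Henderson–Hasselbalch: pH = pKa + log([NO2-]/[HNO2]) = 3.398 + log(0.13/0.094)
pH = 3.398 + (+0.141) = 3.54

pH = 3.54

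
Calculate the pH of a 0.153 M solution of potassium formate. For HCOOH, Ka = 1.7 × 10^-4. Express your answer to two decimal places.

pH = 8.48

HCOO- is the conjugate base of the weak acid HCOOH.
Kb = Kw/Ka = 1.0×10^-14 / 1.7 × 10^-4 = 5.88 × 10^-11
Kb = [OH-]²/(0.153 − [OH-]) = 5.88 × 10^-11
Assume [OH-] ≪ 0.153: [OH-] ≈ √(5.88 × 10^-11 × 0.153) = 3.00 × 10^-6 M
pOH = 5.52, so pH = 14.00 − pOH = 8.48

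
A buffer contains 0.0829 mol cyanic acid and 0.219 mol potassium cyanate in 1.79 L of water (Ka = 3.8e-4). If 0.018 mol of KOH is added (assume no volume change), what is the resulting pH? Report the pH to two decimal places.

After neutralization: n(HOCN) = 0.0649 mol, n(OCN-) = 0.237 mol.
pKa = −log(3.8 × 10^-4) = 3.420
Henderson–Hasselbalch with mole ratio 0.237/0.0649: pH = 3.420 + (+0.563)

pH = 3.98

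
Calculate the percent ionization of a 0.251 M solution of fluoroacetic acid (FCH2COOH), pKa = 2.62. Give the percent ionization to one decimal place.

FCH2COOH ⇌ FCH2COO- + H+; let x = [H+] at equilibrium.
Ka = 10^(−2.62) = 2.40 × 10^-3
Solve x² + 0.0024x − 0.000602 = 0 → x = 2.34 × 10^-2 M
Fraction ionized = 2.34 × 10^-2 / 0.251 = 0.0932 → 9.3%

9.3%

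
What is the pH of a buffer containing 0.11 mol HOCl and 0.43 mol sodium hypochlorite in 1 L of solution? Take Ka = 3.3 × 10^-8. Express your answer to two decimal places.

pH = 8.07

pKa = −log(3.3 × 10^-8) = 7.481
Using pH = pKa + log([base]/[acid]) with [base]/[acid] = 0.43/0.11:
pH = 7.481 + (+0.592) = 8.07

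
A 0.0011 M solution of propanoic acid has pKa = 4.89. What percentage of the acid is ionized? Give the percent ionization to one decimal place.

10.3%

CH3CH2COOH ⇌ CH3CH2COO- + H+; let x = [H+] at equilibrium.
Ka = 10^(−4.89) = 1.29 × 10^-5
Ka = x²/(C₀ − x); solving the quadratic gives x = 1.13 × 10^-4 M.
Fraction ionized = 1.13 × 10^-4 / 0.0011 = 0.1027 → 10.3%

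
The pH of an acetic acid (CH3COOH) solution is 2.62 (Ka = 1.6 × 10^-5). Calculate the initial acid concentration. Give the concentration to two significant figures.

C₀ = 3.6 × 10^-1 M

[H+] = 10^(-2.62) = 2.40 × 10^-3 M = x
Ka = x²/(C₀ − x) ⇒ C₀ = x + x²/Ka
C₀ = 2.40 × 10^-3 + (2.40 × 10^-3)²/(1.6 × 10^-5) = 3.62 × 10^-1 M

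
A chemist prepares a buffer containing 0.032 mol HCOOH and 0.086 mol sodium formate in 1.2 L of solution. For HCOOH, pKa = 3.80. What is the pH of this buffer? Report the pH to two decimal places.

Henderson–Hasselbalch: pH = pKa + log([HCOO-]/[HCOOH]) = 3.80 + log(0.086/0.032)
pH = 3.80 + (+0.429) = 4.23

pH = 4.23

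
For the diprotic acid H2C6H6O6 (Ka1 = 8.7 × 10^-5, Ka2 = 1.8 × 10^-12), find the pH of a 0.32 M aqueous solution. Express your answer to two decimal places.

Ka1 ≫ Ka2, so treat the first dissociation as the only significant source of H+.
Ka1 = x²/(0.32 − x) = 8.7 × 10^-5
x ≈ √(8.7 × 10^-5 × 0.32) = 5.28 × 10^-3 M
pH = −log(5.28 × 10^-3) = 2.28

pH = 2.28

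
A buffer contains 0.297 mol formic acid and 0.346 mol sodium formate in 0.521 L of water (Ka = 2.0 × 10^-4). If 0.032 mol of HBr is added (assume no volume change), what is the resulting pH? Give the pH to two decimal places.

After neutralization: n(HCOOH) = 0.329 mol, n(HCOO-) = 0.314 mol.
pKa = −log(2.0 × 10^-4) = 3.699
Henderson–Hasselbalch with mole ratio 0.314/0.329: pH = 3.699 + (-0.020)

pH = 3.68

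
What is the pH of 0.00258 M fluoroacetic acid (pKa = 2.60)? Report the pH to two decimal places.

FCH2COOH ⇌ FCH2COO- + H+
Ka = 10^(−2.60) = 2.51 × 10^-3
From the ICE table, Ka = [H+]²/(0.00258 − [H+]) = 2.51 × 10^-3.
Here C₀/Ka ≈ 1.03, so the small-[H+] approximation fails. Use the quadratic:
[H+] = [−0.00251 + √(0.00251² + 2.59e-05)]/2 = 1.58 × 10^-3 M
pH = −log[H+] = −log(1.58 × 10^-3) = 2.80

pH = 2.80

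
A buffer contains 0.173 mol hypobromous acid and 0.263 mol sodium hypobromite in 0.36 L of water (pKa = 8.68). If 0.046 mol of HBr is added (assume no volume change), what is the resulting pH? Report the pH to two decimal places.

Added H+ converts OBr- to HOBr: HOBr → 0.219 mol, OBr- → 0.217 mol.
Henderson–Hasselbalch with mole ratio 0.217/0.219: pH = 8.68 + (-0.004)

pH = 8.68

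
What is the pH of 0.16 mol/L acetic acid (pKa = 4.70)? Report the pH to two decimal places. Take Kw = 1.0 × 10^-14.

pH = 2.75

CH3COOH ⇌ CH3COO- + H+
Ka = 10^(−4.70) = 2.00 × 10^-5
Ka = [H+]²/(0.16 − [H+]) = 2.00 × 10^-5
Neglecting [H+] in the denominator: [H+] = √(2.00 × 10^-5 × 0.16) = 1.79 × 10^-3 M
Check: 1.1% ionized — well under 5%, approximation valid.
pH = −log(1.79 × 10^-3) = 2.75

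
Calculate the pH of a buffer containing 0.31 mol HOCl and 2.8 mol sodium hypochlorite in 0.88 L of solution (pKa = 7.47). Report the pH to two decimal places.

pH = 8.43

Using pH = pKa + log([base]/[acid]) with [base]/[acid] = 2.8/0.31:
pH = 7.47 + (+0.956) = 8.43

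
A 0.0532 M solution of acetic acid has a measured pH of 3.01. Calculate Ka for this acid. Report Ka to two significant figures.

[H+] = 10^(-3.01) = 9.77 × 10^-4 M
At equilibrium [HA] = 0.0532 − 9.77 × 10^-4 = 5.22 × 10^-2 M
Ka = [H+][A-]/[HA] = (9.77 × 10^-4)² / 5.22 × 10^-2 = 1.8 × 10^-5

Ka = 1.8 × 10^-5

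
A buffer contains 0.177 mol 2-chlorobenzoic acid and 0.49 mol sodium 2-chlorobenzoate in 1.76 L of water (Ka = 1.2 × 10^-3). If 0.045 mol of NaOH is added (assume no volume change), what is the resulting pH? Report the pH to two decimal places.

pH = 3.53

OH- converts ClC6H4COOH to ClC6H4COO-: ClC6H4COOH → 0.132 mol, ClC6H4COO- → 0.535 mol.
pKa = −log(1.2 × 10^-3) = 2.921
pH = pKa + log([A⁻]/[HA]) = 2.921 + log(0.535/0.132) = 2.921 +0.608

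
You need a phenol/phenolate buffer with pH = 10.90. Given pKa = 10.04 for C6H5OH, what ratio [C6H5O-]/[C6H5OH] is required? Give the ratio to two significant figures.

ratio = 7.2

pH = pKa + log(r) ⇒ log(r) = 10.90 − 10.04 = +0.86
r = [C6H5O-]/[C6H5OH] = 10^(+0.86) = 7.24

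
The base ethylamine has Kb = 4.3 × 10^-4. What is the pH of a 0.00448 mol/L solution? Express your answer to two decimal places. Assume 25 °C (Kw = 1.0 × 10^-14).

pH = 11.08

C2H5NH2 + H2O ⇌ C2H5NH3+ + OH-
From the ICE table, Kb = x²/(0.00448 − x) = 4.3 × 10^-4.
x is not negligible relative to C₀; solve x² + 0.00043·x − 1.93e-06 = 0.
x = [−0.00043 + √(0.00043² + 7.71e-06)]/2 = 1.19 × 10^-3 M
pOH = 2.92, so pH = 14.00 − pOH = 11.08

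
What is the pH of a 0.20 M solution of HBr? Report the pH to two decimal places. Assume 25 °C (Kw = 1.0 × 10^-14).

pH = 0.70

HBr is a strong acid and dissociates completely, so [H+] = 0.20 M.
pH = -log(0.2) = 0.70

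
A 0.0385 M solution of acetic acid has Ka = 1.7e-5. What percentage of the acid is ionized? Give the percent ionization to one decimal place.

CH3COOH ⇌ CH3COO- + H+; let x = [H+] at equilibrium.
x ≈ √(Ka·C₀) = √(1.7 × 10^-5 × 0.0385) = 8.09 × 10^-4 M
% ionization = x/C₀ × 100% = 8.09 × 10^-4/0.0385 × 100% = 2.1%

2.1%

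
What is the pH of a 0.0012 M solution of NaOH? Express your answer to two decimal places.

pH = 11.08

NaOH is a strong base; [OH-] = 0.0012 M.
pOH = -log(0.0012) = 2.92
pH = 14.00 - 2.92 = 11.08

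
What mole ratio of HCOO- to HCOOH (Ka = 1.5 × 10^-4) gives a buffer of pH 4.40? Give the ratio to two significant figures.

pKa = -log(1.5 × 10^-4) = 3.824
pH = pKa + log(r) ⇒ log(r) = 4.40 − 3.824 = +0.576
r = [HCOO-]/[HCOOH] = 10^(+0.576) = 3.77

ratio = 3.8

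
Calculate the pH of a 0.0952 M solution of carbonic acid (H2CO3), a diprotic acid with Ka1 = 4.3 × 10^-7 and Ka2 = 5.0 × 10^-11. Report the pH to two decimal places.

Since Ka1 ≫ Ka2, the first ionization dominates [H+].
Ka1 = x²/(0.0952 − x) = 4.3 × 10^-7
x ≈ √(4.3 × 10^-7 × 0.0952) = 2.02 × 10^-4 M
pH = −log(2.02 × 10^-4) = 3.69

pH = 3.69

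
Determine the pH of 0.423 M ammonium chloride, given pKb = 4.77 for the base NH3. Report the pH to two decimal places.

pH = 4.80

NH4+ is the conjugate acid of the weak base NH3.
Kb = 10^(−4.77) = 1.70 × 10^-5
Ka = Kw/Kb = 1.0×10^-14 / 1.70 × 10^-5 = 5.88 × 10^-10
From the ICE table, Ka = [H+]²/(0.423 − [H+]) = 5.88 × 10^-10.
Since Ka ≪ C₀, [H+] ≈ √(Ka·C₀) = 1.58 × 10^-5 M.
pH = −log[H+] = −log(1.58 × 10^-5) = 4.80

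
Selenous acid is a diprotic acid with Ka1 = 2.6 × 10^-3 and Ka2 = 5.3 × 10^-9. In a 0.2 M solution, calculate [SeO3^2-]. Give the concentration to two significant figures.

First ionization gives [H+] ≈ [HSeO3-] = 2.15 × 10^-2 M.
Second step: Ka2 = [H+][SeO3^2-]/[HSeO3-] ≈ [SeO3^2-] (since [H+] ≈ [HSeO3-]).
So [SeO3^2-] ≈ Ka2.

5.3 × 10^-9 M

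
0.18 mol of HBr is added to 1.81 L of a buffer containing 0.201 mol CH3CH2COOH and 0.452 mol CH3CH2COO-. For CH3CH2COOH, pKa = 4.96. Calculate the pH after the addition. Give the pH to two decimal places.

After neutralization: n(CH3CH2COOH) = 0.381 mol, n(CH3CH2COO-) = 0.272 mol.
pH = pKa + log(n_CH3CH2COO-/n_CH3CH2COOH) = 4.96 + log(0.272/0.381) = 4.96 + (-0.146)

pH = 4.81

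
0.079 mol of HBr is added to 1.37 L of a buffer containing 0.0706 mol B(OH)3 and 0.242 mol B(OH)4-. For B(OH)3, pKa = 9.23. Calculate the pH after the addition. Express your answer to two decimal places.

Added H+ converts B(OH)4- to B(OH)3: B(OH)3 → 0.15 mol, B(OH)4- → 0.163 mol.
Henderson–Hasselbalch with mole ratio 0.163/0.15: pH = 9.23 + (+0.036)

pH = 9.27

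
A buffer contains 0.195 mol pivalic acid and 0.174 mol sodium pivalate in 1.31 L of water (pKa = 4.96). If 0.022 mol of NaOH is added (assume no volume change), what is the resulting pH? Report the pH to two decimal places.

After neutralization: n((CH3)3CCOOH) = 0.173 mol, n((CH3)3CCOO-) = 0.196 mol.
pH = pKa + log(n_(CH3)3CCOO-/n_(CH3)3CCOOH) = 4.96 + log(0.196/0.173) = 4.96 + (+0.054)

pH = 5.01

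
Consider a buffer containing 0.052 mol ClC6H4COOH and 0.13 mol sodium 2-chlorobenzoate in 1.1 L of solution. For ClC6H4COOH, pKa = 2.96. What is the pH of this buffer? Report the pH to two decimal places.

pH = 3.36

pH = pKa + log([A⁻]/[HA]) = 2.96 + log(0.13/0.052)
pH = 2.96 + (+0.398) = 3.36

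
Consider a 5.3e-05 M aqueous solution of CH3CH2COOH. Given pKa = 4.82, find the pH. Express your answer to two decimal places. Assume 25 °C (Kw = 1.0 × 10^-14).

pH = 4.66

CH3CH2COOH ⇌ CH3CH2COO- + H+
Ka = 10^(−4.82) = 1.51 × 10^-5
Ka = x²/(5.3e-05 − x) = 1.51 × 10^-5
x is not negligible relative to C₀; solve x² + 1.51e-05·x − 8e-10 = 0.
x = (−Ka + √(Ka² + 4·Ka·C₀))/2 = 2.17 × 10^-5 M
pH = −log(2.17 × 10^-5) = 4.66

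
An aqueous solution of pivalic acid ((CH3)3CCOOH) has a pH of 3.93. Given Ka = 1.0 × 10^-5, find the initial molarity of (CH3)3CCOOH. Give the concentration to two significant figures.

C₀ = 1.5 × 10^-3 M

[H+] = 10^(-3.93) = 1.17 × 10^-4 M = x
Ka = x²/(C₀ − x) ⇒ C₀ = x + x²/Ka
C₀ = 1.17 × 10^-4 + (1.17 × 10^-4)²/(1.0 × 10^-5) = 1.49 × 10^-3 M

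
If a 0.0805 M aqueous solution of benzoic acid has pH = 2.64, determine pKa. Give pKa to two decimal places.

pKa = 4.17

[H+] = 10^(-2.64) = 2.29 × 10^-3 M
At equilibrium [HA] = 0.0805 − 2.29 × 10^-3 = 7.82 × 10^-2 M
Ka = [H+][A-]/[HA] = (2.29 × 10^-3)² / 7.82 × 10^-2 = 6.71 × 10^-5
pKa = -log(6.71 × 10^-5) = 4.17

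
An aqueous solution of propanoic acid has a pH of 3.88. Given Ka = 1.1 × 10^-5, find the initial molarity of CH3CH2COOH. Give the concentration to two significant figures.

[H+] = 10^(-3.88) = 1.32 × 10^-4 M = x
Ka = x²/(C₀ − x) ⇒ C₀ = x + x²/Ka
C₀ = 1.32 × 10^-4 + (1.32 × 10^-4)²/(1.1 × 10^-5) = 1.72 × 10^-3 M

C₀ = 1.7 × 10^-3 M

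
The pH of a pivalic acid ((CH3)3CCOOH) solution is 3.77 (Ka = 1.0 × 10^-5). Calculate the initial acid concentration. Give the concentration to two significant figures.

[H+] = 10^(-3.77) = 1.70 × 10^-4 M = x
Ka = x²/(C₀ − x) ⇒ C₀ = x + x²/Ka
C₀ = 1.70 × 10^-4 + (1.70 × 10^-4)²/(1.0 × 10^-5) = 3.06 × 10^-3 M

C₀ = 3.1 × 10^-3 M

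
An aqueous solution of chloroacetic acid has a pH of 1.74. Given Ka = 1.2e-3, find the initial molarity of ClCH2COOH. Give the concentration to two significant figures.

C₀ = 2.9 × 10^-1 M

[H+] = 10^(-1.74) = 1.82 × 10^-2 M = x
Ka = x²/(C₀ − x) ⇒ C₀ = x + x²/Ka
C₀ = 1.82 × 10^-2 + (1.82 × 10^-2)²/(1.2 × 10^-3) = 2.94 × 10^-1 M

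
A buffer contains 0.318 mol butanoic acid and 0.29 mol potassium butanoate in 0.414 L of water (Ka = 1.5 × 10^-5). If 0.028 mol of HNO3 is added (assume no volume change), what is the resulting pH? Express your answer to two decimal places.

pH = 4.70

Added H+ converts CH3(CH2)2COO- to CH3(CH2)2COOH: CH3(CH2)2COOH → 0.346 mol, CH3(CH2)2COO- → 0.262 mol.
pKa = −log(1.5 × 10^-5) = 4.824
pH = pKa + log(n_CH3(CH2)2COO-/n_CH3(CH2)2COOH) = 4.824 + log(0.262/0.346) = 4.824 + (-0.121)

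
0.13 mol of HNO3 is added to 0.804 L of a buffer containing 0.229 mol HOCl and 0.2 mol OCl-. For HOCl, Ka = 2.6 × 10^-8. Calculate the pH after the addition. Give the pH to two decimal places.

After neutralization: n(HOCl) = 0.359 mol, n(OCl-) = 0.07 mol.
pKa = −log(2.6 × 10^-8) = 7.585
pH = pKa + log([A⁻]/[HA]) = 7.585 + log(0.07/0.359) = 7.585 -0.710

pH = 6.88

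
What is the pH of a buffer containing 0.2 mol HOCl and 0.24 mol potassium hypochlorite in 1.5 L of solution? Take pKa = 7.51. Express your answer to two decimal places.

pH = 7.59

Henderson–Hasselbalch: pH = pKa + log([OCl-]/[HOCl]) = 7.51 + log(0.24/0.2)
pH = 7.51 + (+0.079) = 7.59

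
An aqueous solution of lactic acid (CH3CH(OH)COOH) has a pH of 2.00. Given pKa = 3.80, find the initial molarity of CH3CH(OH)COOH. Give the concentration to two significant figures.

[H+] = 10^(-2.00) = 1.00 × 10^-2 M = x
Ka = 10^(−3.80) = 1.58 × 10^-4
Ka = x²/(C₀ − x) ⇒ C₀ = x + x²/Ka
C₀ = 1.00 × 10^-2 + (1.00 × 10^-2)²/(1.58 × 10^-4) = 6.43 × 10^-1 M

C₀ = 6.4 × 10^-1 M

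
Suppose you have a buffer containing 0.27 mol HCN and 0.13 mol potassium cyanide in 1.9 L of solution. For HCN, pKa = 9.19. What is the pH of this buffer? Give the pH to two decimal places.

Henderson–Hasselbalch: pH = pKa + log([CN-]/[HCN]) = 9.19 + log(0.13/0.27)
pH = 9.19 + (-0.317) = 8.87

pH = 8.87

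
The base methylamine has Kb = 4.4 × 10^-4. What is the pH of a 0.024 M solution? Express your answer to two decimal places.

CH3NH2 + H2O ⇌ CH3NH3+ + OH-
Let x = [OH-] at equilibrium. Kb = x²/(0.024 − x).
x is not negligible relative to C₀; solve x² + 0.00044·x − 1.06e-05 = 0.
x = (−Kb + √(Kb² + 4·Kb·C₀))/2 = 3.04 × 10^-3 M
pOH = −log(3.04 × 10^-3) = 2.52; pH = 14.00 − 2.52 = 11.48

pH = 11.48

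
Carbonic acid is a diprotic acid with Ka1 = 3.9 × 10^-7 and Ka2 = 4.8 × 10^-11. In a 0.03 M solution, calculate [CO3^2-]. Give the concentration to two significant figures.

4.8 × 10^-11 M

First ionization gives [H+] ≈ [HCO3-] = 1.08 × 10^-4 M.
Second step: Ka2 = [H+][CO3^2-]/[HCO3-] ≈ [CO3^2-] (since [H+] ≈ [HCO3-]).
So [CO3^2-] ≈ Ka2.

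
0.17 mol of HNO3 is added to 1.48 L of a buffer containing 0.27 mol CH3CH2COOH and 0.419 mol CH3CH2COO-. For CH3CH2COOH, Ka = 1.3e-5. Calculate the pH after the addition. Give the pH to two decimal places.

pH = 4.64

After neutralization: n(CH3CH2COOH) = 0.44 mol, n(CH3CH2COO-) = 0.249 mol.
pKa = −log(1.3 × 10^-5) = 4.886
pH = pKa + log([A⁻]/[HA]) = 4.886 + log(0.249/0.44) = 4.886 -0.247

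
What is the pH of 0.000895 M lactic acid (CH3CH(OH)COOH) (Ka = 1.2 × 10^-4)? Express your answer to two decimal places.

pH = 3.56

CH3CH(OH)COOH ⇌ CH3CH(OH)COO- + H+
Let x = [H+] at equilibrium. Ka = x²/(0.000895 − x).
Here C₀/Ka ≈ 7.46, so the small-x approximation fails. Use the quadratic:
x = [−0.00012 + √(0.00012² + 4.3e-07)]/2 = 2.73 × 10^-4 M
pH = −log(2.73 × 10^-4) = 3.56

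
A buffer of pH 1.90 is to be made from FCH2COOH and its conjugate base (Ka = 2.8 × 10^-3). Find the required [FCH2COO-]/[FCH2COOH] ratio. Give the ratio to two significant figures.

pKa = -log(2.8 × 10^-3) = 2.553
pH = pKa + log(r) ⇒ log(r) = 1.90 − 2.553 = -0.653
r = [FCH2COO-]/[FCH2COOH] = 10^(-0.653) = 0.222

ratio = 0.22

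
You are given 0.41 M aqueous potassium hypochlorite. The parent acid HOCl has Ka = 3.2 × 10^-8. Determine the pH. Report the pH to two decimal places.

pH = 10.55

OCl- is the conjugate base of the weak acid HOCl.
Kb = Kw/Ka = 1.0×10^-14 / 3.2 × 10^-8 = 3.12 × 10^-7
From the ICE table, Kb = [OH-]²/(0.41 − [OH-]) = 3.12 × 10^-7.
Assume [OH-] ≪ 0.41: [OH-] ≈ √(3.12 × 10^-7 × 0.41) = 3.58 × 10^-4 M
([OH-]/C₀ = 0.087% < 5%, so the approximation holds.)
pOH = 3.45, so pH = 14.00 − pOH = 10.55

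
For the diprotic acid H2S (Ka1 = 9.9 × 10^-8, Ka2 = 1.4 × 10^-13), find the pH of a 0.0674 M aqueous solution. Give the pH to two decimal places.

Since Ka1 ≫ Ka2, the first ionization dominates [H+].
Ka1 = x²/(0.0674 − x) = 9.9 × 10^-8
x ≈ √(9.9 × 10^-8 × 0.0674) = 8.17 × 10^-5 M
pH = −log(8.17 × 10^-5) = 4.09

pH = 4.09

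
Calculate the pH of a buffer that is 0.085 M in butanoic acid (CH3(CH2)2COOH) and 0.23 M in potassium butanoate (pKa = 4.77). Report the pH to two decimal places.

pH = 5.20

Using pH = pKa + log([base]/[acid]) with [base]/[acid] = 0.23/0.085:
pH = 4.77 + (+0.432) = 5.20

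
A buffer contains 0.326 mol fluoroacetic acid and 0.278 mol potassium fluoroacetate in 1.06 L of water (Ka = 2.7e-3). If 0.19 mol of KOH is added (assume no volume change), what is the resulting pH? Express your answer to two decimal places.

pH = 3.11

After neutralization: n(FCH2COOH) = 0.136 mol, n(FCH2COO-) = 0.468 mol.
pKa = −log(2.7 × 10^-3) = 2.569
pH = pKa + log(n_FCH2COO-/n_FCH2COOH) = 2.569 + log(0.468/0.136) = 2.569 + (+0.537)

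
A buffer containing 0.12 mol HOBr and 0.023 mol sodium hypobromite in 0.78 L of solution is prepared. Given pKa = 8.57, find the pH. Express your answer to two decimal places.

pH = pKa + log([A⁻]/[HA]) = 8.57 + log(0.023/0.12)
pH = 8.57 + (-0.717) = 7.85

pH = 7.85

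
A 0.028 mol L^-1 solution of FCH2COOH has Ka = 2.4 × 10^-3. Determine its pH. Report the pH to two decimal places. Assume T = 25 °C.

pH = 2.15

FCH2COOH ⇌ FCH2COO- + H+
From the ICE table, Ka = [H+]²/(0.028 − [H+]) = 2.4 × 10^-3.
The 5% rule fails; solving [H+]² + Ka·[H+] − Ka·C₀ = 0 exactly:
[H+] = (−Ka + √(Ka² + 4·Ka·C₀))/2 = 7.08 × 10^-3 M
pH = −log(7.08 × 10^-3) = 2.15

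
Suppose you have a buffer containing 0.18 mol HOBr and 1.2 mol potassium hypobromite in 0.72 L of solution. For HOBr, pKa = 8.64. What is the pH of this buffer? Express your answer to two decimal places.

Using pH = pKa + log([base]/[acid]) with [base]/[acid] = 1.2/0.18:
pH = 8.64 + (+0.824) = 9.46

pH = 9.46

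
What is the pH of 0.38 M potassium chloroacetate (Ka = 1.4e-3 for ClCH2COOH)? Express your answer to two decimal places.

ClCH2COO- is the conjugate base of the weak acid ClCH2COOH.
Kb = Kw/Ka = 1.0×10^-14 / 1.4 × 10^-3 = 7.14 × 10^-12
From the ICE table, Kb = x²/(0.38 − x) = 7.14 × 10^-12.
Assume x ≪ 0.38: x ≈ √(7.14 × 10^-12 × 0.38) = 1.65 × 10^-6 M
pOH = 5.78, so pH = 14.00 − pOH = 8.22

pH = 8.22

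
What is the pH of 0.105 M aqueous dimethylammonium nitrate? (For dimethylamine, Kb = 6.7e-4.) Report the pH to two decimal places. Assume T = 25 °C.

pH = 5.90

(CH3)2NH2+ is the conjugate acid of the weak base (CH3)2NH.
Ka = Kw/Kb = 1.0×10^-14 / 6.7 × 10^-4 = 1.49 × 10^-11
Ka = [H+]²/(0.105 − [H+]) = 1.49 × 10^-11
Neglecting [H+] in the denominator: [H+] = √(1.49 × 10^-11 × 0.105) = 1.25 × 10^-6 M
Check: 0.0012% ionized — well under 5%, approximation valid.
pH = −log(1.25 × 10^-6) = 5.90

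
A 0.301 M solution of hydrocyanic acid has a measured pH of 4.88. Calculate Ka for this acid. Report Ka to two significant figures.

Ka = 5.8 × 10^-10

[H+] = 10^(-4.88) = 1.32 × 10^-5 M
At equilibrium [HA] = 0.301 − 1.32 × 10^-5 = 3.01 × 10^-1 M
Ka = [H+][A-]/[HA] = (1.32 × 10^-5)² / 3.01 × 10^-1 = 5.8 × 10^-10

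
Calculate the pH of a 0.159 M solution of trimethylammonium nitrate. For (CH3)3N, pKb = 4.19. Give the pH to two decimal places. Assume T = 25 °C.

(CH3)3NH+ is the conjugate acid of the weak base (CH3)3N.
Kb = 10^(−4.19) = 6.46 × 10^-5
Ka = Kw/Kb = 1.0×10^-14 / 6.46 × 10^-5 = 1.55 × 10^-10
From the ICE table, Ka = x²/(0.159 − x) = 1.55 × 10^-10.
Neglecting x in the denominator: x = √(1.55 × 10^-10 × 0.159) = 4.96 × 10^-6 M
Check: 0.0031% ionized — well under 5%, approximation valid.
pH = −log(4.96 × 10^-6) = 5.30

pH = 5.30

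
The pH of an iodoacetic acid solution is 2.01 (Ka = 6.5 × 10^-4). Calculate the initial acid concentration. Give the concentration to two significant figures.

[H+] = 10^(-2.01) = 9.77 × 10^-3 M = x
Ka = x²/(C₀ − x) ⇒ C₀ = x + x²/Ka
C₀ = 9.77 × 10^-3 + (9.77 × 10^-3)²/(6.5 × 10^-4) = 1.57 × 10^-1 M

C₀ = 1.6 × 10^-1 M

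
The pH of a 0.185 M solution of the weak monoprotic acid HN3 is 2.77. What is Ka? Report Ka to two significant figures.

[H+] = 10^(-2.77) = 1.70 × 10^-3 M
At equilibrium [HA] = 0.185 − 1.70 × 10^-3 = 1.83 × 10^-1 M
Ka = [H+][A-]/[HA] = (1.70 × 10^-3)² / 1.83 × 10^-1 = 1.6 × 10^-5

Ka = 1.6 × 10^-5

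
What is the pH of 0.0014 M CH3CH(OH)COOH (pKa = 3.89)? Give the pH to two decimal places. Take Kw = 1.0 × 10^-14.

CH3CH(OH)COOH ⇌ CH3CH(OH)COO- + H+
Ka = 10^(−3.89) = 1.29 × 10^-4
From the ICE table, Ka = [H+]²/(0.0014 − [H+]) = 1.29 × 10^-4.
[H+] is not negligible relative to C₀; solve [H+]² + 0.000129·[H+] − 1.81e-07 = 0.
[H+] = (−Ka + √(Ka² + 4·Ka·C₀))/2 = 3.65 × 10^-4 M
pH = −log(3.65 × 10^-4) = 3.44

pH = 3.44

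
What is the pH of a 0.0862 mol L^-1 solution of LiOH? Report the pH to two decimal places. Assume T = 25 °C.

pH = 12.94

LiOH is a strong base; [OH-] = 0.0862 M.
pOH = -log(0.0862) = 1.06
pH = 14.00 - 1.06 = 12.94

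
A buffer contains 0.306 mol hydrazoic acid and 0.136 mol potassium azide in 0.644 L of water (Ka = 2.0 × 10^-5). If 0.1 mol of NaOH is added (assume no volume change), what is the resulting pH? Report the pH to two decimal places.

pH = 4.76

After neutralization: n(HN3) = 0.206 mol, n(N3-) = 0.236 mol.
pKa = −log(2.0 × 10^-5) = 4.699
Henderson–Hasselbalch with mole ratio 0.236/0.206: pH = 4.699 + (+0.059)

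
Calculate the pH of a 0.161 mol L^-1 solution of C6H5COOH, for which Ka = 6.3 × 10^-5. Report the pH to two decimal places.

C6H5COOH ⇌ C6H5COO- + H+
From the ICE table, Ka = [H+]²/(0.161 − [H+]) = 6.3 × 10^-5.
Since Ka ≪ C₀, [H+] ≈ √(Ka·C₀) = 3.18 × 10^-3 M.
Check: 2% ionized — well under 5%, approximation valid.
pH = −log(3.18 × 10^-3) = 2.50

pH = 2.50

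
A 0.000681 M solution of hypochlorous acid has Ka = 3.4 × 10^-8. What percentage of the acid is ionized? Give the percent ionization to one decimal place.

0.7%

HOCl ⇌ OCl- + H+; let x = [H+] at equilibrium.
x ≈ √(Ka·C₀) = √(3.4 × 10^-8 × 0.000681) = 4.81 × 10^-6 M
% ionization = x/C₀ × 100% = 4.81 × 10^-6/0.000681 × 100% = 0.7%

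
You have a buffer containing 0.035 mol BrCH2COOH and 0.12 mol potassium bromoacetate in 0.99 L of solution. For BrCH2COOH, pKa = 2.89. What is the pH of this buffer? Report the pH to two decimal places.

Henderson–Hasselbalch: pH = pKa + log([BrCH2COO-]/[BrCH2COOH]) = 2.89 + log(0.12/0.035)
pH = 2.89 + (+0.535) = 3.43

pH = 3.43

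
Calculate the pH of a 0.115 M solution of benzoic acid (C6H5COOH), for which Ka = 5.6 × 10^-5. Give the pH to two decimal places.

C6H5COOH ⇌ C6H5COO- + H+
Let x = [H+] at equilibrium. Ka = x²/(0.115 − x).
Neglecting x in the denominator: x = √(5.6 × 10^-5 × 0.115) = 2.54 × 10^-3 M
(x/C₀ = 2.2% < 5%, so the approximation holds.)
pH = −log(2.54 × 10^-3) = 2.60

pH = 2.60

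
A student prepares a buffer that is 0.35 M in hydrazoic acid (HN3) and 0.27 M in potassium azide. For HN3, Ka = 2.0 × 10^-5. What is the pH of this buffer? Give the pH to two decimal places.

pKa = −log(2.0 × 10^-5) = 4.699
Henderson–Hasselbalch: pH = pKa + log([N3-]/[HN3]) = 4.699 + log(0.27/0.35)
pH = 4.699 + (-0.113) = 4.59

pH = 4.59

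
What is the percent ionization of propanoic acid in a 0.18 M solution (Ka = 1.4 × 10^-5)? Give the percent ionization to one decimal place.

CH3CH2COOH ⇌ CH3CH2COO- + H+; let x = [H+] at equilibrium.
x ≈ √(Ka·C₀) = √(1.4 × 10^-5 × 0.18) = 1.59 × 10^-3 M
Fraction ionized = 1.59 × 10^-3 / 0.18 = 0.0088 → 0.9%

0.9%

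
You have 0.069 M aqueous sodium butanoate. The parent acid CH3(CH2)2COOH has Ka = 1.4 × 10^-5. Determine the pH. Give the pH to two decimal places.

CH3(CH2)2COO- is the conjugate base of the weak acid CH3(CH2)2COOH.
Kb = Kw/Ka = 1.0×10^-14 / 1.4 × 10^-5 = 7.14 × 10^-10
From the ICE table, Kb = x²/(0.069 − x) = 7.14 × 10^-10.
Since Kb ≪ C₀, x ≈ √(Kb·C₀) = 7.02 × 10^-6 M.
Check: 0.01% ionized — well under 5%, approximation valid.
pOH = −log(7.02 × 10^-6) = 5.15; pH = 14.00 − 5.15 = 8.85

pH = 8.85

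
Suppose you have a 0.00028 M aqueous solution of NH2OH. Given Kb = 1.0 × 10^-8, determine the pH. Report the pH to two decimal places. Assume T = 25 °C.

pH = 8.22

NH2OH + H2O ⇌ NH3OH+ + OH-
From the ICE table, Kb = [OH-]²/(0.00028 − [OH-]) = 1.0 × 10^-8.
Since Kb ≪ C₀, [OH-] ≈ √(Kb·C₀) = 1.67 × 10^-6 M.
pOH = −log(1.67 × 10^-6) = 5.78; pH = 14.00 − 5.78 = 8.22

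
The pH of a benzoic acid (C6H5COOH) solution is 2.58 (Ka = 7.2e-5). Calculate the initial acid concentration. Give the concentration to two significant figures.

[H+] = 10^(-2.58) = 2.63 × 10^-3 M = x
Ka = x²/(C₀ − x) ⇒ C₀ = x + x²/Ka
C₀ = 2.63 × 10^-3 + (2.63 × 10^-3)²/(7.2 × 10^-5) = 9.87 × 10^-2 M

C₀ = 9.9 × 10^-2 M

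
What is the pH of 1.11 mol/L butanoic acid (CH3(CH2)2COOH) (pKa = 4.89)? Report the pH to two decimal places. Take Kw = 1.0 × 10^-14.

CH3(CH2)2COOH ⇌ CH3(CH2)2COO- + H+
Ka = 10^(−4.89) = 1.29 × 10^-5
Ka = x²/(1.11 − x) = 1.29 × 10^-5
Since Ka ≪ C₀, x ≈ √(Ka·C₀) = 3.78 × 10^-3 M.
Check: 0.34% ionized — well under 5%, approximation valid.
pH = −log[H+] = −log(3.78 × 10^-3) = 2.42

pH = 2.42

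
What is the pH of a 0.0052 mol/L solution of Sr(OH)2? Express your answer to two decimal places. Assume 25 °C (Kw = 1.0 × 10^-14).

pH = 12.02

Sr(OH)2 is a strong base (each formula unit releases 2 OH-); [OH-] = 0.0104 M.
pOH = -log(0.0104) = 1.98
pH = 14.00 - 1.98 = 12.02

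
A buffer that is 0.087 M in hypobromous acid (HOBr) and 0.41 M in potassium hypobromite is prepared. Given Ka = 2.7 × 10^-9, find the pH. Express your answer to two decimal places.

pH = 9.24

pKa = −log(2.7 × 10^-9) = 8.569
pH = pKa + log([A⁻]/[HA]) = 8.569 + log(0.41/0.087)
pH = 8.569 + (+0.673) = 9.24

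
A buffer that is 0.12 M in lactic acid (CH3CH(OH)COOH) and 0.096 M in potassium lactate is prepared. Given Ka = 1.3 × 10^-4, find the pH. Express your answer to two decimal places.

pH = 3.79

pKa = −log(1.3 × 10^-4) = 3.886
pH = pKa + log([A⁻]/[HA]) = 3.886 + log(0.096/0.12)
pH = 3.886 + (-0.097) = 3.79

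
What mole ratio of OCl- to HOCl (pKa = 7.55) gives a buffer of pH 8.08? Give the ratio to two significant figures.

pH = pKa + log(r) ⇒ log(r) = 8.08 − 7.55 = +0.53
r = [OCl-]/[HOCl] = 10^(+0.53) = 3.39

ratio = 3.4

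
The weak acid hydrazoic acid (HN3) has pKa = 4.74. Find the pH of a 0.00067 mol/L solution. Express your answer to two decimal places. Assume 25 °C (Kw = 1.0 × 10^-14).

HN3 ⇌ N3- + H+
Ka = 10^(−4.74) = 1.82 × 10^-5
Ka = x²/(0.00067 − x) = 1.82 × 10^-5
x is not negligible relative to C₀; solve x² + 1.82e-05·x − 1.22e-08 = 0.
x = (−Ka + √(Ka² + 4·Ka·C₀))/2 = 1.02 × 10^-4 M
pH = −log(1.02 × 10^-4) = 3.99

pH = 3.99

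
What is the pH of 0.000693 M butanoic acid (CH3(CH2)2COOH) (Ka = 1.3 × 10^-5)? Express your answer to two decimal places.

CH3(CH2)2COOH ⇌ CH3(CH2)2COO- + H+
Ka = [H+]²/(0.000693 − [H+]) = 1.3 × 10^-5
The 5% rule fails; solving [H+]² + Ka·[H+] − Ka·C₀ = 0 exactly:
[H+] = [−1.3e-05 + √(1.3e-05² + 3.6e-08)]/2 = 8.86 × 10^-5 M
pH = −log[H+] = −log(8.86 × 10^-5) = 4.05

pH = 4.05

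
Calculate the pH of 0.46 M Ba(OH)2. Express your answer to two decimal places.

Ba(OH)2 is a strong base (each formula unit releases 2 OH-); [OH-] = 0.92 M.
pOH = -log(0.92) = 0.04
pH = 14.00 - 0.04 = 13.96

pH = 13.96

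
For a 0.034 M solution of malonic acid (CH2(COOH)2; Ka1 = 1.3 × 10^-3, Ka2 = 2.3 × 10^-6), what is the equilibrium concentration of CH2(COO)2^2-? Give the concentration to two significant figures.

First ionization gives [H+] ≈ [CH2(COOH)COO-] = 6.03 × 10^-3 M.
Second step: Ka2 = [H+][CH2(COO)2^2-]/[CH2(COOH)COO-] ≈ [CH2(COO)2^2-] (since [H+] ≈ [CH2(COOH)COO-]).
So [CH2(COO)2^2-] ≈ Ka2.

2.3 × 10^-6 M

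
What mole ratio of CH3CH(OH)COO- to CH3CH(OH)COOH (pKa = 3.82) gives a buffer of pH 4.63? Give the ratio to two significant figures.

pH = pKa + log(r) ⇒ log(r) = 4.63 − 3.82 = +0.81
r = [CH3CH(OH)COO-]/[CH3CH(OH)COOH] = 10^(+0.81) = 6.46

ratio = 6.5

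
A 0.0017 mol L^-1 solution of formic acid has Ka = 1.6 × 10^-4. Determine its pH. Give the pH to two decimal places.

HCOOH ⇌ HCOO- + H+
Ka = [H+]²/(0.0017 − [H+]) = 1.6 × 10^-4
[H+] is not negligible relative to C₀; solve [H+]² + 0.00016·[H+] − 2.72e-07 = 0.
[H+] = [−0.00016 + √(0.00016² + 1.09e-06)]/2 = 4.48 × 10^-4 M
pH = −log(4.48 × 10^-4) = 3.35

pH = 3.35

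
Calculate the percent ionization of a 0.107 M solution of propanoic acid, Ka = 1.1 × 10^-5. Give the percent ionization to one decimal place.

1.0%

CH3CH2COOH ⇌ CH3CH2COO- + H+; let x = [H+] at equilibrium.
x ≈ √(Ka·C₀) = √(1.1 × 10^-5 × 0.107) = 1.08 × 10^-3 M
Fraction ionized = 1.08 × 10^-3 / 0.107 = 0.0101 → 1.0%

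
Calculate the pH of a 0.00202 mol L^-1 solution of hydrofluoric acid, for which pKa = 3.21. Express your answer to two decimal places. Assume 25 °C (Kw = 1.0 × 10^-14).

HF ⇌ F- + H+
Ka = 10^(−3.21) = 6.17 × 10^-4
From the ICE table, Ka = x²/(0.00202 − x) = 6.17 × 10^-4.
x is not negligible relative to C₀; solve x² + 0.000617·x − 1.25e-06 = 0.
x = (−Ka + √(Ka² + 4·Ka·C₀))/2 = 8.50 × 10^-4 M
pH = −log[H+] = −log(8.50 × 10^-4) = 3.07

pH = 3.07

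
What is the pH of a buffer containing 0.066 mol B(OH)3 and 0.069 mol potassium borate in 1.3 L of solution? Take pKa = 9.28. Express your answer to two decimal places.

pH = 9.30

Henderson–Hasselbalch: pH = pKa + log([B(OH)4-]/[B(OH)3]) = 9.28 + log(0.069/0.066)
pH = 9.28 + (+0.019) = 9.30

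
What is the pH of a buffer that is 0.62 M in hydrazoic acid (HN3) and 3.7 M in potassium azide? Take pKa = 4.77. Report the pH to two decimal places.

pH = 5.55

pH = pKa + log([A⁻]/[HA]) = 4.77 + log(3.7/0.62)
pH = 4.77 + (+0.776) = 5.55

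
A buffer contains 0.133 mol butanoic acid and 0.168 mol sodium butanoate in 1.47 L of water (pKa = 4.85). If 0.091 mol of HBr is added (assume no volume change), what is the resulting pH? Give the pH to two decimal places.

pH = 4.39

After neutralization: n(CH3(CH2)2COOH) = 0.224 mol, n(CH3(CH2)2COO-) = 0.077 mol.
Henderson–Hasselbalch with mole ratio 0.077/0.224: pH = 4.85 + (-0.464)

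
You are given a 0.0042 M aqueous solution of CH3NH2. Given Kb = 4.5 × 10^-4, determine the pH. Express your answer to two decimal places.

pH = 11.07

CH3NH2 + H2O ⇌ CH3NH3+ + OH-
Kb = [OH-]²/(0.0042 − [OH-]) = 4.5 × 10^-4
The 5% rule fails; solving [OH-]² + Kb·[OH-] − Kb·C₀ = 0 exactly:
[OH-] = (−Kb + √(Kb² + 4·Kb·C₀))/2 = 1.17 × 10^-3 M
pOH = 2.93, so pH = 14.00 − pOH = 11.07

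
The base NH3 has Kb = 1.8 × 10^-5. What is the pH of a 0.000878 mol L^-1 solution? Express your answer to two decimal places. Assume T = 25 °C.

NH3 + H2O ⇌ NH4+ + OH-
Kb = [OH-]²/(0.000878 − [OH-]) = 1.8 × 10^-5
[OH-] is not negligible relative to C₀; solve [OH-]² + 1.8e-05·[OH-] − 1.58e-08 = 0.
[OH-] = (−Kb + √(Kb² + 4·Kb·C₀))/2 = 1.17 × 10^-4 M
pOH = −log(1.17 × 10^-4) = 3.93; pH = 14.00 − 3.93 = 10.07

pH = 10.07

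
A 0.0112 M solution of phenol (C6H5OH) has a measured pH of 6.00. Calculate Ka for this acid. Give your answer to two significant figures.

[H+] = 10^(-6.00) = 1.00 × 10^-6 M
At equilibrium [HA] = 0.0112 − 1.00 × 10^-6 = 1.12 × 10^-2 M
Ka = [H+][A-]/[HA] = (1.00 × 10^-6)² / 1.12 × 10^-2 = 8.9 × 10^-11

Ka = 8.9 × 10^-11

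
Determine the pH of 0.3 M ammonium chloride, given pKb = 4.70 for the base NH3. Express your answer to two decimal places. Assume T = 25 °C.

pH = 4.91

NH4+ is the conjugate acid of the weak base NH3.
Kb = 10^(−4.70) = 2.00 × 10^-5
Ka = Kw/Kb = 1.0×10^-14 / 2.00 × 10^-5 = 5.00 × 10^-10
Let x = [H+] at equilibrium. Ka = x²/(0.3 − x).
Since Ka ≪ C₀, x ≈ √(Ka·C₀) = 1.22 × 10^-5 M.
(x/C₀ = 0.0041% < 5%, so the approximation holds.)
pH = −log(1.22 × 10^-5) = 4.91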